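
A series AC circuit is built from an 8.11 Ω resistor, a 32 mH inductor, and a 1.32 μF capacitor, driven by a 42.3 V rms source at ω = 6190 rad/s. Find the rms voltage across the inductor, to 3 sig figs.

110 V

X_L = ωL = 198 Ω
X_C = 1/(ωC) = 122 Ω
Net reactance X = X_L − X_C = 75.7 Ω
Z = 8.11 + j75.7 Ω
|Z| = √(8.11² + 75.7²) = 76.1 Ω
I = V/|Z| = 556 mA
V_L = I·|Z_L| = 0.556 × 198 = 110 V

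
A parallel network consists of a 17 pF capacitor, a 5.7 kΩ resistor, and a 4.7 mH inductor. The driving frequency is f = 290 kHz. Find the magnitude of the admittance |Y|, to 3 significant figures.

ω = 2πf = 1.822e+06 rad/s
X_L = ωL = 8560 Ω
X_C = 1/(ωC) = 32300 Ω
Parallel: admittances add. Y = 1/R + 1/(jωL) + jωC
Y = (0.000175 − j8.58e-05) S
|Y| = 0.000195 S → |Z| = 1/|Y| = 5120 Ω, ∠Z = −∠Y = 26.1°

195 μS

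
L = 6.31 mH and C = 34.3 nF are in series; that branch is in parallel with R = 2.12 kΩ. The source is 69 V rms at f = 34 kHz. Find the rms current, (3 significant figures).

65.6 mA

ω = 2πf = 213600 rad/s
X_L = ωL = 1350 Ω
X_C = 1/(ωC) = 136 Ω
Branch 1: Z₁ = R = 2120 Ω
Branch 2 (series LC): Z₂ = j(X_L − X_C) = j1210 Ω
Parallel: Z = Z₁Z₂/(Z₁+Z₂), |Z| = 1050 Ω, ∠Z = 60.3°
I = V/|Z| = 69/1050 = 65.6 mA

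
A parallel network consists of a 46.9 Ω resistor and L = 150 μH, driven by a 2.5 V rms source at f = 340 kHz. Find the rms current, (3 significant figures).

ω = 2πf = 2.136e+06 rad/s
X_L = ωL = 320 Ω
Parallel: admittances add. Y = 1/R + 1/(jωL)
Y = (0.0213 − j0.00312) S
|Y| = 0.0215 S → |Z| = 1/|Y| = 46.4 Ω, ∠Z = −∠Y = 8.33°
I = V/|Z| = 2.5/46.4 = 53.9 mA

53.9 mA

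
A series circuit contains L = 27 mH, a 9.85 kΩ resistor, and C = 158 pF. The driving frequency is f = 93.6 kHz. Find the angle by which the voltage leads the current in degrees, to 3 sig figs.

27.5°

ω = 2πf = 588100 rad/s
X_L = ωL = 15900 Ω
X_C = 1/(ωC) = 10800 Ω
Net reactance X = X_L − X_C = 5120 Ω
Z = 9850 + j5120 Ω
|Z| = √(9850² + 5120²) = 11100 Ω
∠Z = arctan(5120/9850) = 27.5°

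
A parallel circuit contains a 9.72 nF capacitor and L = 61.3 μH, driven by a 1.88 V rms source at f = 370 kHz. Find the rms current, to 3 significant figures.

ω = 2πf = 2.325e+06 rad/s
X_L = ωL = 143 Ω
X_C = 1/(ωC) = 44.3 Ω
Parallel: admittances add. Y = 1/(jωL) + jωC
Y = (0 + j0.0156) S
|Y| = 0.0156 S → |Z| = 1/|Y| = 64.2 Ω, ∠Z = −∠Y = -90.0°
I = V/|Z| = 1.88/64.2 = 29.3 mA

29.3 mA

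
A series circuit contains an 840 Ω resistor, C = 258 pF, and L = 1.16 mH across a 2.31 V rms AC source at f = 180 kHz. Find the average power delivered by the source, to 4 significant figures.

ω = 2πf = 1.131e+06 rad/s
X_L = ωL = 1312 Ω
X_C = 1/(ωC) = 3427 Ω
Net reactance X = X_L − X_C = -2115 Ω
Z = 840.0 − j2115 Ω
|Z| = √(840.0² + 2115²) = 2276 Ω
∠Z = arctan(-2115/840.0) = -68.34°
I = V/|Z| = 1.015 mA
P = VI cos φ = 2.31 × 0.001015 × cos(-68.34°) = 865.4 μW

865.4 μW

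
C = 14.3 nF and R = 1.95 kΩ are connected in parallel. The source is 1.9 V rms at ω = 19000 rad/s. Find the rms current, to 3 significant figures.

X_C = 1/(ωC) = 3680 Ω
Parallel: admittances add. Y = 1/R + jωC
Y = (0.000513 + j0.000272) S
|Y| = 0.000580 S → |Z| = 1/|Y| = 1720 Ω, ∠Z = −∠Y = -27.9°
I = V/|Z| = 1.9/1720 = 1.10 mA

1.10 mA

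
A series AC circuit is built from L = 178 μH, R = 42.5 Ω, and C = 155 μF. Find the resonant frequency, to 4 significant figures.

ω₀ = 1/√(LC) = 1/√(0.000178 × 0.000155) = 6020 rad/s
f₀ = ω₀/(2π) = 958.2 Hz

958.2 Hz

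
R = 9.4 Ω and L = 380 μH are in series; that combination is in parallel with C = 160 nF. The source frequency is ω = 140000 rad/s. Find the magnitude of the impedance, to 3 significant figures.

X_L = ωL = 53.2 Ω
X_C = 1/(ωC) = 44.6 Ω
Branch 1 (R+jX_L): Z₁ = 9.40 + j53.2 Ω, |Z₁| = 54.0 Ω
Branch 2 (−jX_C): Z₂ = −j44.6 Ω
Parallel: Z = Z₁Z₂/(Z₁+Z₂), |Z| = 190 Ω, ∠Z = -52.3°

190 Ω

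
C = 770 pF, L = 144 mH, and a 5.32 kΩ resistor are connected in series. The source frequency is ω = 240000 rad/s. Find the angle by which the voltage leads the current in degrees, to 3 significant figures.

X_L = ωL = 34600 Ω
X_C = 1/(ωC) = 5410 Ω
Net reactance X = X_L − X_C = 29100 Ω
Z = 5320 + j29100 Ω
|Z| = √(5320² + 29100²) = 29600 Ω
∠Z = arctan(29100/5320) = 79.7°

79.7°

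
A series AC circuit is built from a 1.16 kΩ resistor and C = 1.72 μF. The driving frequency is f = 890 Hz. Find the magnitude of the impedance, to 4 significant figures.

1165 Ω

ω = 2πf = 5592 rad/s
X_C = 1/(ωC) = 104.0 Ω
Z = 1160 − j104.0 Ω
|Z| = √(1160² + 104.0²) = 1165 Ω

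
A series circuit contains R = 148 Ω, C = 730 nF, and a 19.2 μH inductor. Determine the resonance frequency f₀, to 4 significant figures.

42.51 kHz

ω₀ = 1/√(LC) = 1/√(1.92e-05 × 7.3e-07) = 267100 rad/s
f₀ = ω₀/(2π) = 42.51 kHz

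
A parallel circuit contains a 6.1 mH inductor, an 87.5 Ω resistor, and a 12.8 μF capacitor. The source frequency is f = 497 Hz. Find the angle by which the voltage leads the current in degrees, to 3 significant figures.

47.6°

ω = 2πf = 3123 rad/s
X_L = ωL = 19.0 Ω
X_C = 1/(ωC) = 25.0 Ω
Parallel: admittances add. Y = 1/R + 1/(jωL) + jωC
Y = (0.0114 − j0.0125) S
|Y| = 0.0170 S → |Z| = 1/|Y| = 59.0 Ω, ∠Z = −∠Y = 47.6°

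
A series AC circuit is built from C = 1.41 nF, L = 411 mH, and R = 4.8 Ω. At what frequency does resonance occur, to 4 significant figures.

6.611 kHz

ω₀ = 1/√(LC) = 1/√(0.411 × 1.41e-09) = 41540 rad/s
f₀ = ω₀/(2π) = 6.611 kHz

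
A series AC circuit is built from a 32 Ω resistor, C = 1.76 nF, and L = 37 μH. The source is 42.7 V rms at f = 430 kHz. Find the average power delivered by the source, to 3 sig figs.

ω = 2πf = 2.702e+06 rad/s
X_L = ωL = 100 Ω
X_C = 1/(ωC) = 210 Ω
Net reactance X = X_L − X_C = -110 Ω
Z = 32.0 − j110 Ω
|Z| = √(32.0² + 110²) = 115 Ω
∠Z = arctan(-110/32.0) = -73.8°
I = V/|Z| = 372 mA
P = VI cos φ = 42.7 × 0.372 × cos(-73.8°) = 4.42 W

4.42 W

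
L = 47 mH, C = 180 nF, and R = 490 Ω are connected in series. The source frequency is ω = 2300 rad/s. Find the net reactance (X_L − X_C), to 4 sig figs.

X_L = ωL = 108.1 Ω
X_C = 1/(ωC) = 2415 Ω
X = 108.1 − 2415 = -2307 Ω

-2307 Ω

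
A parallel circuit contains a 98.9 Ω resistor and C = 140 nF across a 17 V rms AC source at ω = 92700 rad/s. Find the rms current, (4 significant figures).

X_C = 1/(ωC) = 77.05 Ω
Parallel: admittances add. Y = 1/R + jωC
Y = (0.01011 + j0.01298) S
|Y| = 0.01645 S → |Z| = 1/|Y| = 60.78 Ω, ∠Z = −∠Y = -52.08°
I = V/|Z| = 17/60.78 = 279.7 mA

279.7 mA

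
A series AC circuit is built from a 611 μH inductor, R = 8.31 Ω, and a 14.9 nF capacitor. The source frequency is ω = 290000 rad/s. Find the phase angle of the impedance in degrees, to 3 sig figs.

X_L = ωL = 177 Ω
X_C = 1/(ωC) = 231 Ω
Net reactance X = X_L − X_C = -54.2 Ω
Z = 8.31 − j54.2 Ω
|Z| = √(8.31² + 54.2²) = 54.9 Ω
∠Z = arctan(-54.2/8.31) = -81.3°

-81.3°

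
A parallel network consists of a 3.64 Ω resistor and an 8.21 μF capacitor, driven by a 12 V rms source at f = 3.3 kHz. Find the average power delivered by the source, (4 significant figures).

ω = 2πf = 20730 rad/s
X_C = 1/(ωC) = 5.874 Ω
Parallel: admittances add. Y = 1/R + jωC
Y = (0.2747 + j0.1702) S
|Y| = 0.3232 S → |Z| = 1/|Y| = 3.094 Ω, ∠Z = −∠Y = -31.78°
I = V/|Z| = 3.878 A
P = VI cos φ = 12 × 3.878 × cos(-31.78°) = 39.56 W

39.56 W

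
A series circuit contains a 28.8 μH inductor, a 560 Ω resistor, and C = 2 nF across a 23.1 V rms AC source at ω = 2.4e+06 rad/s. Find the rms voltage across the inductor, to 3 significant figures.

2.77 V

X_L = ωL = 69.1 Ω
X_C = 1/(ωC) = 208 Ω
Net reactance X = X_L − X_C = -139 Ω
Z = 560 − j139 Ω
|Z| = √(560² + 139²) = 577 Ω
I = V/|Z| = 40.0 mA
V_L = I·|Z_L| = 0.0400 × 69.1 = 2.77 V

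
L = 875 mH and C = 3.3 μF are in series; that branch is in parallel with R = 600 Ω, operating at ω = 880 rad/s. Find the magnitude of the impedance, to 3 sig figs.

X_L = ωL = 770 Ω
X_C = 1/(ωC) = 344 Ω
Branch 1: Z₁ = R = 600 Ω
Branch 2 (series LC): Z₂ = j(X_L − X_C) = j426 Ω
Parallel: Z = Z₁Z₂/(Z₁+Z₂), |Z| = 347 Ω, ∠Z = 54.6°

347 Ω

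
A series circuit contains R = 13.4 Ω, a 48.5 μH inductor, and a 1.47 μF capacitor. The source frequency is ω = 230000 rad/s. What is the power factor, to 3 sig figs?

X_L = ωL = 11.2 Ω
X_C = 1/(ωC) = 2.96 Ω
Net reactance X = X_L − X_C = 8.20 Ω
Z = 13.4 + j8.20 Ω
|Z| = √(13.4² + 8.20²) = 15.7 Ω
∠Z = arctan(8.20/13.4) = 31.5°
cos φ = cos(31.5°) = 0.853

0.853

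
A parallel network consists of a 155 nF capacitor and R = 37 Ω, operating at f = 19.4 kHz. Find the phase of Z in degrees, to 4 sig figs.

ω = 2πf = 121900 rad/s
X_C = 1/(ωC) = 52.93 Ω
Parallel: admittances add. Y = 1/R + jωC
Y = (0.02703 + j0.01889) S
|Y| = 0.03298 S → |Z| = 1/|Y| = 30.32 Ω, ∠Z = −∠Y = -34.96°

-34.96°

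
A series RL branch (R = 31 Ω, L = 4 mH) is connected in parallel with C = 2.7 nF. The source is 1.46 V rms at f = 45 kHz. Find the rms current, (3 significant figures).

179 μA

ω = 2πf = 282700 rad/s
X_L = ωL = 1130 Ω
X_C = 1/(ωC) = 1310 Ω
Branch 1 (R+jX_L): Z₁ = 31.0 + j1130 Ω, |Z₁| = 1130 Ω
Branch 2 (−jX_C): Z₂ = −j1310 Ω
Parallel: Z = Z₁Z₂/(Z₁+Z₂), |Z| = 8160 Ω, ∠Z = 78.6°
I = V/|Z| = 1.46/8160 = 179 μA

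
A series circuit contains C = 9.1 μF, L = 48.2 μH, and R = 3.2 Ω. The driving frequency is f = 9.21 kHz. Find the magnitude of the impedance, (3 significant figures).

ω = 2πf = 57870 rad/s
X_L = ωL = 2.79 Ω
X_C = 1/(ωC) = 1.90 Ω
Net reactance X = X_L − X_C = 0.890 Ω
Z = 3.20 + j0.890 Ω
|Z| = √(3.20² + 0.890²) = 3.32 Ω

3.32 Ω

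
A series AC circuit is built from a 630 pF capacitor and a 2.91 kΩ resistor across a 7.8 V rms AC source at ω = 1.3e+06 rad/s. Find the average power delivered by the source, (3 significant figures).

X_C = 1/(ωC) = 1220 Ω
Z = 2910 − j1220 Ω
|Z| = √(2910² + 1220²) = 3160 Ω
∠Z = arctan(-1220/2910) = -22.8°
I = V/|Z| = 2.47 mA
P = VI cos φ = 7.8 × 0.00247 × cos(-22.8°) = 17.8 mW

17.8 mW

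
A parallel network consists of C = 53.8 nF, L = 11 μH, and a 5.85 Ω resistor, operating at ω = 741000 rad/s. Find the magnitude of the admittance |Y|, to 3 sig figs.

X_L = ωL = 8.15 Ω
X_C = 1/(ωC) = 25.1 Ω
Parallel: admittances add. Y = 1/R + 1/(jωL) + jωC
Y = (0.171 − j0.0828) S
|Y| = 0.190 S → |Z| = 1/|Y| = 5.26 Ω, ∠Z = −∠Y = 25.8°

190 mS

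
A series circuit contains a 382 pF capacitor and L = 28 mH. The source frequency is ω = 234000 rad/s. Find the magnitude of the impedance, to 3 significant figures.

4640 Ω

X_L = ωL = 6550 Ω
X_C = 1/(ωC) = 11200 Ω
Net reactance X = X_L − X_C = -4640 Ω
Z = − j4640 Ω
|Z| = √(0² + 4640²) = 4640 Ω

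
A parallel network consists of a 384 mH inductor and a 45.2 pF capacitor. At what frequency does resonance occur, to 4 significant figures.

ω₀ = 1/√(LC) = 1/√(0.384 × 4.52e-11) = 240000 rad/s
f₀ = ω₀/(2π) = 38.20 kHz

38.20 kHz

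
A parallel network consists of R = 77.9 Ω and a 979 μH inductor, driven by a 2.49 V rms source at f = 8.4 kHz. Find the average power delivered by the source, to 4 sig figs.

79.59 mW

ω = 2πf = 52780 rad/s
X_L = ωL = 51.67 Ω
Parallel: admittances add. Y = 1/R + 1/(jωL)
Y = (0.01284 − j0.01935) S
|Y| = 0.02322 S → |Z| = 1/|Y| = 43.06 Ω, ∠Z = −∠Y = 56.44°
I = V/|Z| = 57.83 mA
P = VI cos φ = 2.49 × 0.05783 × cos(56.44°) = 79.59 mW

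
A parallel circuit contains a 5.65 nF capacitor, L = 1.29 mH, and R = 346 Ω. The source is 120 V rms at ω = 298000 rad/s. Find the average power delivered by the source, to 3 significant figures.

41.6 W

X_L = ωL = 384 Ω
X_C = 1/(ωC) = 594 Ω
Parallel: admittances add. Y = 1/R + 1/(jωL) + jωC
Y = (0.00289 − j0.000918) S
|Y| = 0.00303 S → |Z| = 1/|Y| = 330 Ω, ∠Z = −∠Y = 17.6°
I = V/|Z| = 364 mA
P = VI cos φ = 120 × 0.364 × cos(17.6°) = 41.6 W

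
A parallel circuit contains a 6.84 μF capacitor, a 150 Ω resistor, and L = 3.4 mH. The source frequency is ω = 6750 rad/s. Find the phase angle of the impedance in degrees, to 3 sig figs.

-21.3°

X_L = ωL = 22.9 Ω
X_C = 1/(ωC) = 21.7 Ω
Parallel: admittances add. Y = 1/R + 1/(jωL) + jωC
Y = (0.00667 + j0.00260) S
|Y| = 0.00715 S → |Z| = 1/|Y| = 140 Ω, ∠Z = −∠Y = -21.3°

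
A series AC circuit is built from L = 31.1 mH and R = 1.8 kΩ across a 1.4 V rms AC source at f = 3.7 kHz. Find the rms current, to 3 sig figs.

ω = 2πf = 23250 rad/s
X_L = ωL = 723 Ω
Z = 1800 + j723 Ω
|Z| = √(1800² + 723²) = 1940 Ω
I = V/|Z| = 1.4/1940 = 722 μA

722 μA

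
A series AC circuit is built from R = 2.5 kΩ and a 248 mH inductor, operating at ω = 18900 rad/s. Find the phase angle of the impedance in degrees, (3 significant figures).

X_L = ωL = 4690 Ω
Z = 2500 + j4690 Ω
|Z| = √(2500² + 4690²) = 5310 Ω
∠Z = arctan(4690/2500) = 61.9°

61.9°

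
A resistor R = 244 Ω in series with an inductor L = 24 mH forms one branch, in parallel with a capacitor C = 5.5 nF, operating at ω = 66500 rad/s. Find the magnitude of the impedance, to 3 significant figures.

3790 Ω

X_L = ωL = 1600 Ω
X_C = 1/(ωC) = 2730 Ω
Branch 1 (R+jX_L): Z₁ = 244 + j1600 Ω, |Z₁| = 1610 Ω
Branch 2 (−jX_C): Z₂ = −j2730 Ω
Parallel: Z = Z₁Z₂/(Z₁+Z₂), |Z| = 3790 Ω, ∠Z = 69.2°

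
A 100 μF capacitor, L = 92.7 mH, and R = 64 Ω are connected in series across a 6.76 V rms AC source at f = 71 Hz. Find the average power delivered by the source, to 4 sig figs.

ω = 2πf = 446.1 rad/s
X_L = ωL = 41.35 Ω
X_C = 1/(ωC) = 22.42 Ω
Net reactance X = X_L − X_C = 18.94 Ω
Z = 64.00 + j18.94 Ω
|Z| = √(64.00² + 18.94²) = 66.74 Ω
∠Z = arctan(18.94/64.00) = 16.48°
I = V/|Z| = 101.3 mA
P = VI cos φ = 6.76 × 0.1013 × cos(16.48°) = 656.5 mW

656.5 mW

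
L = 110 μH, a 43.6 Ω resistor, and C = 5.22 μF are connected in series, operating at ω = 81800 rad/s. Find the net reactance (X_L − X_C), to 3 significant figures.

6.66 Ω

X_L = ωL = 9.00 Ω
X_C = 1/(ωC) = 2.34 Ω
X = 9.00 − 2.34 = 6.66 Ω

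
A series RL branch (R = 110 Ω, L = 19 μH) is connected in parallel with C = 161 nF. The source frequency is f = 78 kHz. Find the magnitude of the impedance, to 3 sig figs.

12.7 Ω

ω = 2πf = 490100 rad/s
X_L = ωL = 9.31 Ω
X_C = 1/(ωC) = 12.7 Ω
Branch 1 (R+jX_L): Z₁ = 110 + j9.31 Ω, |Z₁| = 110 Ω
Branch 2 (−jX_C): Z₂ = −j12.7 Ω
Parallel: Z = Z₁Z₂/(Z₁+Z₂), |Z| = 12.7 Ω, ∠Z = -83.4°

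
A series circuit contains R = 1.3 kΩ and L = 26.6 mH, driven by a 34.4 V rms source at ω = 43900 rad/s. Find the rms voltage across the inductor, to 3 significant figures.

X_L = ωL = 1170 Ω
Z = 1300 + j1170 Ω
|Z| = √(1300² + 1170²) = 1750 Ω
I = V/|Z| = 19.7 mA
V_L = I·|Z_L| = 0.0197 × 1170 = 23.0 V

23.0 V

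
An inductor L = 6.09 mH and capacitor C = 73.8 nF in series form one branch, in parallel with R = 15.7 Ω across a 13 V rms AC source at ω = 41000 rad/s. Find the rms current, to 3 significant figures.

844 mA

X_L = ωL = 250 Ω
X_C = 1/(ωC) = 330 Ω
Branch 1: Z₁ = R = 15.7 Ω
Branch 2 (series LC): Z₂ = j(X_L − X_C) = −j80.8 Ω
Parallel: Z = Z₁Z₂/(Z₁+Z₂), |Z| = 15.4 Ω, ∠Z = -11.0°
I = V/|Z| = 13/15.4 = 844 mA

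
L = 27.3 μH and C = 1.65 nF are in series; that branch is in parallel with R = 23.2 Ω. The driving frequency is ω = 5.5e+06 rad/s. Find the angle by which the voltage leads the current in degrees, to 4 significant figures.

X_L = ωL = 150.2 Ω
X_C = 1/(ωC) = 110.2 Ω
Branch 1: Z₁ = R = 23.20 Ω
Branch 2 (series LC): Z₂ = j(X_L − X_C) = j39.96 Ω
Parallel: Z = Z₁Z₂/(Z₁+Z₂), |Z| = 20.06 Ω, ∠Z = 30.14°

30.14°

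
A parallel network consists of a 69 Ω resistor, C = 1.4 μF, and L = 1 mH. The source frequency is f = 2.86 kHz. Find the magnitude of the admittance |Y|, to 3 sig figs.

ω = 2πf = 17970 rad/s
X_L = ωL = 18.0 Ω
X_C = 1/(ωC) = 39.7 Ω
Parallel: admittances add. Y = 1/R + 1/(jωL) + jωC
Y = (0.0145 − j0.0305) S
|Y| = 0.0338 S → |Z| = 1/|Y| = 29.6 Ω, ∠Z = −∠Y = 64.6°

33.8 mS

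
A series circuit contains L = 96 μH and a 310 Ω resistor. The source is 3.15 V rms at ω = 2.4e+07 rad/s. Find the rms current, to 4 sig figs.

X_L = ωL = 2304 Ω
Z = 310.0 + j2304 Ω
|Z| = √(310.0² + 2304²) = 2325 Ω
I = V/|Z| = 3.15/2325 = 1.355 mA

1.355 mA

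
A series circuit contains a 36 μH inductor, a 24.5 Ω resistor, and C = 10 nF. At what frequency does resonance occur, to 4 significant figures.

ω₀ = 1/√(LC) = 1/√(3.6e-05 × 1e-08) = 1.667e+06 rad/s
f₀ = ω₀/(2π) = 265.3 kHz

265.3 kHz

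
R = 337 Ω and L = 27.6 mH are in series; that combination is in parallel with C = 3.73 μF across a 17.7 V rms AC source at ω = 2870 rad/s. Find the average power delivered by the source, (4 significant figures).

881.0 mW

X_L = ωL = 79.21 Ω
X_C = 1/(ωC) = 93.41 Ω
Branch 1 (R+jX_L): Z₁ = 337.0 + j79.21 Ω, |Z₁| = 346.2 Ω
Branch 2 (−jX_C): Z₂ = −j93.41 Ω
Parallel: Z = Z₁Z₂/(Z₁+Z₂), |Z| = 95.87 Ω, ∠Z = -74.36°
I = V/|Z| = 184.6 mA
P = VI cos φ = 17.7 × 0.1846 × cos(-74.36°) = 881.0 mW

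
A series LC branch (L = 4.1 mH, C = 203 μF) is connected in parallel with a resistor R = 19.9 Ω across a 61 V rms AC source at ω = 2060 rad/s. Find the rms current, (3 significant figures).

10.5 A

X_L = ωL = 8.45 Ω
X_C = 1/(ωC) = 2.39 Ω
Branch 1: Z₁ = R = 19.9 Ω
Branch 2 (series LC): Z₂ = j(X_L − X_C) = j6.05 Ω
Parallel: Z = Z₁Z₂/(Z₁+Z₂), |Z| = 5.79 Ω, ∠Z = 73.1°
I = V/|Z| = 61/5.79 = 10.5 A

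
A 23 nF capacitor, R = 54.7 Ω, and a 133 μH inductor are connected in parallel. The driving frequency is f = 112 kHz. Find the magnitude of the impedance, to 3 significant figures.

52.4 Ω

ω = 2πf = 703700 rad/s
X_L = ωL = 93.6 Ω
X_C = 1/(ωC) = 61.8 Ω
Parallel: admittances add. Y = 1/R + 1/(jωL) + jωC
Y = (0.0183 + j0.00550) S
|Y| = 0.0191 S → |Z| = 1/|Y| = 52.4 Ω, ∠Z = −∠Y = -16.7°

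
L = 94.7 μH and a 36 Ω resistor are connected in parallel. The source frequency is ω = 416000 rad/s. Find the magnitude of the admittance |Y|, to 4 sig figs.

X_L = ωL = 39.40 Ω
Parallel: admittances add. Y = 1/R + 1/(jωL)
Y = (0.02778 − j0.02538) S
|Y| = 0.03763 S → |Z| = 1/|Y| = 26.58 Ω, ∠Z = −∠Y = 42.42°

37.63 mS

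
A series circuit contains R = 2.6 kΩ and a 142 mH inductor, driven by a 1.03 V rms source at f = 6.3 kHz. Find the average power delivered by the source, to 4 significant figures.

71.92 μW

ω = 2πf = 39580 rad/s
X_L = ωL = 5621 Ω
Z = 2600 + j5621 Ω
|Z| = √(2600² + 5621²) = 6193 Ω
∠Z = arctan(5621/2600) = 65.18°
I = V/|Z| = 166.3 μA
P = VI cos φ = 1.03 × 0.0001663 × cos(65.18°) = 71.92 μW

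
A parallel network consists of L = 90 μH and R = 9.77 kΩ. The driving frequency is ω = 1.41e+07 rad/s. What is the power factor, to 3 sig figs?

0.129

X_L = ωL = 1270 Ω
Parallel: admittances add. Y = 1/R + 1/(jωL)
Y = (0.000102 − j0.000788) S
|Y| = 0.000795 S → |Z| = 1/|Y| = 1260 Ω, ∠Z = −∠Y = 82.6°
cos φ = cos(82.6°) = 0.129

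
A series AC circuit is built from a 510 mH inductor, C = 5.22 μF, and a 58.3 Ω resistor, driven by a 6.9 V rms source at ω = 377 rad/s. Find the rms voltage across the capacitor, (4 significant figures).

10.92 V

X_L = ωL = 192.3 Ω
X_C = 1/(ωC) = 508.1 Ω
Net reactance X = X_L − X_C = -315.9 Ω
Z = 58.30 − j315.9 Ω
|Z| = √(58.30² + 315.9²) = 321.2 Ω
I = V/|Z| = 21.48 mA
V_C = I·|Z_C| = 0.02148 × 508.1 = 10.92 V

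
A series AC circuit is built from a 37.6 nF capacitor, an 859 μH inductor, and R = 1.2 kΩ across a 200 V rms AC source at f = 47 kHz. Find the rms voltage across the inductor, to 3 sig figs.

ω = 2πf = 295300 rad/s
X_L = ωL = 254 Ω
X_C = 1/(ωC) = 90.1 Ω
Net reactance X = X_L − X_C = 164 Ω
Z = 1200 + j164 Ω
|Z| = √(1200² + 164²) = 1210 Ω
I = V/|Z| = 165 mA
V_L = I·|Z_L| = 0.165 × 254 = 41.9 V

41.9 V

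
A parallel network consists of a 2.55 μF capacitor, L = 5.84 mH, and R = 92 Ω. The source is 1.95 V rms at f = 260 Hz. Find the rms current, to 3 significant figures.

ω = 2πf = 1634 rad/s
X_L = ωL = 9.54 Ω
X_C = 1/(ωC) = 240 Ω
Parallel: admittances add. Y = 1/R + 1/(jωL) + jωC
Y = (0.0109 − j0.101) S
|Y| = 0.101 S → |Z| = 1/|Y| = 9.88 Ω, ∠Z = −∠Y = 83.8°
I = V/|Z| = 1.95/9.88 = 197 mA

197 mA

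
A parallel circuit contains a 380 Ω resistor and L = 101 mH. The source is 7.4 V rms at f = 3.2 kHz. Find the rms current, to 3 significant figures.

19.8 mA

ω = 2πf = 20110 rad/s
X_L = ωL = 2030 Ω
Parallel: admittances add. Y = 1/R + 1/(jωL)
Y = (0.00263 − j0.000492) S
|Y| = 0.00268 S → |Z| = 1/|Y| = 374 Ω, ∠Z = −∠Y = 10.6°
I = V/|Z| = 7.4/374 = 19.8 mA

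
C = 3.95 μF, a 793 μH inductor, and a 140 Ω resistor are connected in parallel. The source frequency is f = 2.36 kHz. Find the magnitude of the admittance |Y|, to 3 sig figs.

ω = 2πf = 14830 rad/s
X_L = ωL = 11.8 Ω
X_C = 1/(ωC) = 17.1 Ω
Parallel: admittances add. Y = 1/R + 1/(jωL) + jωC
Y = (0.00714 − j0.0265) S
|Y| = 0.0274 S → |Z| = 1/|Y| = 36.5 Ω, ∠Z = −∠Y = 74.9°

27.4 mS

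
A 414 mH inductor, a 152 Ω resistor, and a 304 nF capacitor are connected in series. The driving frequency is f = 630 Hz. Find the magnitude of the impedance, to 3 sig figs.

ω = 2πf = 3958 rad/s
X_L = ωL = 1640 Ω
X_C = 1/(ωC) = 831 Ω
Net reactance X = X_L − X_C = 808 Ω
Z = 152 + j808 Ω
|Z| = √(152² + 808²) = 822 Ω

822 Ω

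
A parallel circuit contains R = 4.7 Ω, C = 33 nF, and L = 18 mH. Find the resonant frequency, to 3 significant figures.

ω₀ = 1/√(LC) = 1/√(0.018 × 3.3e-08) = 41030 rad/s
f₀ = ω₀/(2π) = 6.53 kHz

6.53 kHz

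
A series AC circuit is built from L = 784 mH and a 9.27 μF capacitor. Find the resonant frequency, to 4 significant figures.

59.04 Hz

ω₀ = 1/√(LC) = 1/√(0.784 × 9.27e-06) = 370.9 rad/s
f₀ = ω₀/(2π) = 59.04 Hz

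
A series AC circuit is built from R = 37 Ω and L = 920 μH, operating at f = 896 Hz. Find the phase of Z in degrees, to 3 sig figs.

ω = 2πf = 5630 rad/s
X_L = ωL = 5.18 Ω
Z = 37.0 + j5.18 Ω
|Z| = √(37.0² + 5.18²) = 37.4 Ω
∠Z = arctan(5.18/37.0) = 7.97°

7.97°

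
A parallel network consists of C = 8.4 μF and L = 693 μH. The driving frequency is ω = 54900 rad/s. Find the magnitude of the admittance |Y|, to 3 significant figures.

X_L = ωL = 38.0 Ω
X_C = 1/(ωC) = 2.17 Ω
Parallel: admittances add. Y = 1/(jωL) + jωC
Y = (0 + j0.435) S
|Y| = 0.435 S → |Z| = 1/|Y| = 2.30 Ω, ∠Z = −∠Y = -90.0°

435 mS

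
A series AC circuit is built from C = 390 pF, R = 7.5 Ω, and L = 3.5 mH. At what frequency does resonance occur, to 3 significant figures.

ω₀ = 1/√(LC) = 1/√(0.0035 × 3.9e-10) = 855900 rad/s
f₀ = ω₀/(2π) = 136 kHz

136 kHz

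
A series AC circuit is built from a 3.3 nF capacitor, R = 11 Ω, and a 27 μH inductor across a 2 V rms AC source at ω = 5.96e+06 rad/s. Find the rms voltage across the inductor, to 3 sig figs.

2.91 V

X_L = ωL = 161 Ω
X_C = 1/(ωC) = 50.8 Ω
Net reactance X = X_L − X_C = 110 Ω
Z = 11.0 + j110 Ω
|Z| = √(11.0² + 110²) = 111 Ω
I = V/|Z| = 18.1 mA
V_L = I·|Z_L| = 0.0181 × 161 = 2.91 V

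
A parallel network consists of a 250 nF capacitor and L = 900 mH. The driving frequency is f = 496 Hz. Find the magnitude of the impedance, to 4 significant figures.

2366 Ω

ω = 2πf = 3116 rad/s
X_L = ωL = 2805 Ω
X_C = 1/(ωC) = 1284 Ω
Parallel: admittances add. Y = 1/(jωL) + jωC
Y = (0 + j0.0004226) S
|Y| = 0.0004226 S → |Z| = 1/|Y| = 2366 Ω, ∠Z = −∠Y = -90.00°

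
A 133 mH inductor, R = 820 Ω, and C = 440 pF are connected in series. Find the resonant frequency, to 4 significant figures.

20.81 kHz

ω₀ = 1/√(LC) = 1/√(0.133 × 4.4e-10) = 130700 rad/s
f₀ = ω₀/(2π) = 20.81 kHz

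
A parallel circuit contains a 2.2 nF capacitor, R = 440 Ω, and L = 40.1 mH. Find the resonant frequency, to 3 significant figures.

ω₀ = 1/√(LC) = 1/√(0.0401 × 2.2e-09) = 106500 rad/s
f₀ = ω₀/(2π) = 16.9 kHz

16.9 kHz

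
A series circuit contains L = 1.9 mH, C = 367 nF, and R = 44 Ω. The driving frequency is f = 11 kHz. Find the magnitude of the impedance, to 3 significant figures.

102 Ω

ω = 2πf = 69120 rad/s
X_L = ωL = 131 Ω
X_C = 1/(ωC) = 39.4 Ω
Net reactance X = X_L − X_C = 91.9 Ω
Z = 44.0 + j91.9 Ω
|Z| = √(44.0² + 91.9²) = 102 Ω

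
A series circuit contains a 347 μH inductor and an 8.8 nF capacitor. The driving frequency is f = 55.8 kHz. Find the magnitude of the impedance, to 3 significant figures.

202 Ω

ω = 2πf = 350600 rad/s
X_L = ωL = 122 Ω
X_C = 1/(ωC) = 324 Ω
Net reactance X = X_L − X_C = -202 Ω
Z = − j202 Ω
|Z| = √(0² + 202²) = 202 Ω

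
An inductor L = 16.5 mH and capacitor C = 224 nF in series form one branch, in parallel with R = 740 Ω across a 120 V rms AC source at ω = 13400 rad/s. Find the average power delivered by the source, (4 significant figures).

X_L = ωL = 221.1 Ω
X_C = 1/(ωC) = 333.2 Ω
Branch 1: Z₁ = R = 740.0 Ω
Branch 2 (series LC): Z₂ = j(X_L − X_C) = −j112.1 Ω
Parallel: Z = Z₁Z₂/(Z₁+Z₂), |Z| = 110.8 Ω, ∠Z = -81.39°
I = V/|Z| = 1.083 A
P = VI cos φ = 120 × 1.083 × cos(-81.39°) = 19.46 W

19.46 W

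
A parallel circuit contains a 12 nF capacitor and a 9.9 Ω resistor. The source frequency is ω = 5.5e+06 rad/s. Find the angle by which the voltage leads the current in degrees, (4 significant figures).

X_C = 1/(ωC) = 15.15 Ω
Parallel: admittances add. Y = 1/R + jωC
Y = (0.1010 + j0.06600) S
|Y| = 0.1207 S → |Z| = 1/|Y| = 8.288 Ω, ∠Z = −∠Y = -33.16°

-33.16°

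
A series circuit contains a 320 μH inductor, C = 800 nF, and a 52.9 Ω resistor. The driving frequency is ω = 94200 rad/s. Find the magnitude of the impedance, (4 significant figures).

55.53 Ω

X_L = ωL = 30.14 Ω
X_C = 1/(ωC) = 13.27 Ω
Net reactance X = X_L − X_C = 16.87 Ω
Z = 52.90 + j16.87 Ω
|Z| = √(52.90² + 16.87²) = 55.53 Ω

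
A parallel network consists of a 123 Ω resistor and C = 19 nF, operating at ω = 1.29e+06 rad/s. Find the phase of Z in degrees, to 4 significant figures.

X_C = 1/(ωC) = 40.80 Ω
Parallel: admittances add. Y = 1/R + jωC
Y = (0.008130 + j0.02451) S
|Y| = 0.02582 S → |Z| = 1/|Y| = 38.72 Ω, ∠Z = −∠Y = -71.65°

-71.65°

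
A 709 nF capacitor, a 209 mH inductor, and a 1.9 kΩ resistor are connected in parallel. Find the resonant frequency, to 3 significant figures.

ω₀ = 1/√(LC) = 1/√(0.209 × 7.09e-07) = 2598 rad/s
f₀ = ω₀/(2π) = 413 Hz

413 Hz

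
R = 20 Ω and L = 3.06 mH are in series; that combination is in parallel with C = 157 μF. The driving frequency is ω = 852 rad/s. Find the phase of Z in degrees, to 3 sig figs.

X_L = ωL = 2.61 Ω
X_C = 1/(ωC) = 7.48 Ω
Branch 1 (R+jX_L): Z₁ = 20.0 + j2.61 Ω, |Z₁| = 20.2 Ω
Branch 2 (−jX_C): Z₂ = −j7.48 Ω
Parallel: Z = Z₁Z₂/(Z₁+Z₂), |Z| = 7.33 Ω, ∠Z = -68.9°

-68.9°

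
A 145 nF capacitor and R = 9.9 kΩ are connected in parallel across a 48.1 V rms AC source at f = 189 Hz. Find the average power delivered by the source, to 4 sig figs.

233.7 mW

ω = 2πf = 1188 rad/s
X_C = 1/(ωC) = 5808 Ω
Parallel: admittances add. Y = 1/R + jωC
Y = (0.0001010 + j0.0001722) S
|Y| = 0.0001996 S → |Z| = 1/|Y| = 5009 Ω, ∠Z = −∠Y = -59.60°
I = V/|Z| = 9.602 mA
P = VI cos φ = 48.1 × 0.009602 × cos(-59.60°) = 233.7 mW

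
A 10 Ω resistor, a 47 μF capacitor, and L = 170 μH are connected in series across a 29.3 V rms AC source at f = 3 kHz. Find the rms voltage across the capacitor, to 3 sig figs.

3.24 V

ω = 2πf = 18850 rad/s
X_L = ωL = 3.20 Ω
X_C = 1/(ωC) = 1.13 Ω
Net reactance X = X_L − X_C = 2.08 Ω
Z = 10.0 + j2.08 Ω
|Z| = √(10.0² + 2.08²) = 10.2 Ω
I = V/|Z| = 2.87 A
V_C = I·|Z_C| = 2.87 × 1.13 = 3.24 V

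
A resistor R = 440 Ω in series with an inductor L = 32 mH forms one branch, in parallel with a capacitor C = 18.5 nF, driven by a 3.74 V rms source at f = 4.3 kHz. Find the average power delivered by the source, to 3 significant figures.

6.54 mW

ω = 2πf = 27020 rad/s
X_L = ωL = 865 Ω
X_C = 1/(ωC) = 2000 Ω
Branch 1 (R+jX_L): Z₁ = 440 + j865 Ω, |Z₁| = 970 Ω
Branch 2 (−jX_C): Z₂ = −j2000 Ω
Parallel: Z = Z₁Z₂/(Z₁+Z₂), |Z| = 1590 Ω, ∠Z = 41.9°
I = V/|Z| = 2.35 mA
P = VI cos φ = 3.74 × 0.00235 × cos(41.9°) = 6.54 mW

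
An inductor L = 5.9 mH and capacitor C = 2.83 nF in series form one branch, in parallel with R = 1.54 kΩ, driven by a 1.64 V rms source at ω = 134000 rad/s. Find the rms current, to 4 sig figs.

1.387 mA

X_L = ωL = 790.6 Ω
X_C = 1/(ωC) = 2637 Ω
Branch 1: Z₁ = R = 1540 Ω
Branch 2 (series LC): Z₂ = j(X_L − X_C) = −j1846 Ω
Parallel: Z = Z₁Z₂/(Z₁+Z₂), |Z| = 1183 Ω, ∠Z = -39.83°
I = V/|Z| = 1.64/1183 = 1.387 mA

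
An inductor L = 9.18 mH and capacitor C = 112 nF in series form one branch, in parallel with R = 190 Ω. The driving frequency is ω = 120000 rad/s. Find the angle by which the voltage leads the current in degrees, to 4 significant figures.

10.48°

X_L = ωL = 1102 Ω
X_C = 1/(ωC) = 74.40 Ω
Branch 1: Z₁ = R = 190.0 Ω
Branch 2 (series LC): Z₂ = j(X_L − X_C) = j1027 Ω
Parallel: Z = Z₁Z₂/(Z₁+Z₂), |Z| = 186.8 Ω, ∠Z = 10.48°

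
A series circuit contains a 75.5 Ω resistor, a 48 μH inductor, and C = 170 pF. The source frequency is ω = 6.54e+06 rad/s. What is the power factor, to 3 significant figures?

0.128

X_L = ωL = 314 Ω
X_C = 1/(ωC) = 899 Ω
Net reactance X = X_L − X_C = -586 Ω
Z = 75.5 − j586 Ω
|Z| = √(75.5² + 586²) = 590 Ω
∠Z = arctan(-586/75.5) = -82.7°
cos φ = cos(-82.7°) = 0.128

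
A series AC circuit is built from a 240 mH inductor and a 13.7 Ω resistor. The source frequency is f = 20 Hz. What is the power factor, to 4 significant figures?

ω = 2πf = 125.7 rad/s
X_L = ωL = 30.16 Ω
Z = 13.70 + j30.16 Ω
|Z| = √(13.70² + 30.16²) = 33.13 Ω
∠Z = arctan(30.16/13.70) = 65.57°
cos φ = cos(65.57°) = 0.4136

0.4136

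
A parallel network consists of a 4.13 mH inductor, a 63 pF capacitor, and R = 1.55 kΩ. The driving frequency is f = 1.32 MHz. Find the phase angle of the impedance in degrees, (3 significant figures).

ω = 2πf = 8.294e+06 rad/s
X_L = ωL = 34300 Ω
X_C = 1/(ωC) = 1910 Ω
Parallel: admittances add. Y = 1/R + 1/(jωL) + jωC
Y = (0.000645 + j0.000493) S
|Y| = 0.000812 S → |Z| = 1/|Y| = 1230 Ω, ∠Z = −∠Y = -37.4°

-37.4°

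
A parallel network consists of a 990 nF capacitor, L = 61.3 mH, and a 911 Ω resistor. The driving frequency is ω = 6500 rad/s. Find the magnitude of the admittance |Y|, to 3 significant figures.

4.08 mS

X_L = ωL = 398 Ω
X_C = 1/(ωC) = 155 Ω
Parallel: admittances add. Y = 1/R + 1/(jωL) + jωC
Y = (0.00110 + j0.00393) S
|Y| = 0.00408 S → |Z| = 1/|Y| = 245 Ω, ∠Z = −∠Y = -74.4°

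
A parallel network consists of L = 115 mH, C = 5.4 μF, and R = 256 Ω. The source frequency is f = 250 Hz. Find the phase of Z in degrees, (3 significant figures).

ω = 2πf = 1571 rad/s
X_L = ωL = 181 Ω
X_C = 1/(ωC) = 118 Ω
Parallel: admittances add. Y = 1/R + 1/(jωL) + jωC
Y = (0.00391 + j0.00295) S
|Y| = 0.00489 S → |Z| = 1/|Y| = 204 Ω, ∠Z = −∠Y = -37.0°

-37.0°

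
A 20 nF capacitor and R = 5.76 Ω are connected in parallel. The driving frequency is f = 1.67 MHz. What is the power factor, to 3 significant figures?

ω = 2πf = 1.049e+07 rad/s
X_C = 1/(ωC) = 4.77 Ω
Parallel: admittances add. Y = 1/R + jωC
Y = (0.174 + j0.210) S
|Y| = 0.272 S → |Z| = 1/|Y| = 3.67 Ω, ∠Z = −∠Y = -50.4°
cos φ = cos(-50.4°) = 0.637

0.637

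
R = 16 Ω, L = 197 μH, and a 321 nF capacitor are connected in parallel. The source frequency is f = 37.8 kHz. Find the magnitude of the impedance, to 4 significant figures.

12.02 Ω

ω = 2πf = 237500 rad/s
X_L = ωL = 46.79 Ω
X_C = 1/(ωC) = 13.12 Ω
Parallel: admittances add. Y = 1/R + 1/(jωL) + jωC
Y = (0.06250 + j0.05487) S
|Y| = 0.08317 S → |Z| = 1/|Y| = 12.02 Ω, ∠Z = −∠Y = -41.28°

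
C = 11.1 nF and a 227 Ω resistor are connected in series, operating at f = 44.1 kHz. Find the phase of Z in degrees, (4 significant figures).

ω = 2πf = 277100 rad/s
X_C = 1/(ωC) = 325.1 Ω
Z = 227.0 − j325.1 Ω
|Z| = √(227.0² + 325.1²) = 396.5 Ω
∠Z = arctan(-325.1/227.0) = -55.08°

-55.08°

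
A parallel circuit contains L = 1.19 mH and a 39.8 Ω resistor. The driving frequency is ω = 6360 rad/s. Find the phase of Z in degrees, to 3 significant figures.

79.2°

X_L = ωL = 7.57 Ω
Parallel: admittances add. Y = 1/R + 1/(jωL)
Y = (0.0251 − j0.132) S
|Y| = 0.134 S → |Z| = 1/|Y| = 7.44 Ω, ∠Z = −∠Y = 79.2°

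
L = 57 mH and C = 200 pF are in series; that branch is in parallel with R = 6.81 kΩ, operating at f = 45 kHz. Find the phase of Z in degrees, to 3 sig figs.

ω = 2πf = 282700 rad/s
X_L = ωL = 16100 Ω
X_C = 1/(ωC) = 17700 Ω
Branch 1: Z₁ = R = 6810 Ω
Branch 2 (series LC): Z₂ = j(X_L − X_C) = −j1570 Ω
Parallel: Z = Z₁Z₂/(Z₁+Z₂), |Z| = 1530 Ω, ∠Z = -77.0°

-77.0°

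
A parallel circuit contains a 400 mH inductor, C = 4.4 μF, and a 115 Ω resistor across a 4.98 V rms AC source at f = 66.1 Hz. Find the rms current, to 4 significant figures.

ω = 2πf = 415.3 rad/s
X_L = ωL = 166.1 Ω
X_C = 1/(ωC) = 547.2 Ω
Parallel: admittances add. Y = 1/R + 1/(jωL) + jωC
Y = (0.008696 − j0.004192) S
|Y| = 0.009653 S → |Z| = 1/|Y| = 103.6 Ω, ∠Z = −∠Y = 25.74°
I = V/|Z| = 4.98/103.6 = 48.07 mA

48.07 mA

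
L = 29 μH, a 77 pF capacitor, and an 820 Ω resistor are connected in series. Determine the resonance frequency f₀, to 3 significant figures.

ω₀ = 1/√(LC) = 1/√(2.9e-05 × 7.7e-11) = 2.116e+07 rad/s
f₀ = ω₀/(2π) = 3.37 MHz

3.37 MHz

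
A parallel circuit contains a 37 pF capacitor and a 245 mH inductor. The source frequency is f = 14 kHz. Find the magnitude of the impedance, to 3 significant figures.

23200 Ω

ω = 2πf = 87960 rad/s
X_L = ωL = 21600 Ω
X_C = 1/(ωC) = 307000 Ω
Parallel: admittances add. Y = 1/(jωL) + jωC
Y = (0 − j4.31e-05) S
|Y| = 4.31e-05 S → |Z| = 1/|Y| = 23200 Ω, ∠Z = −∠Y = 90.0°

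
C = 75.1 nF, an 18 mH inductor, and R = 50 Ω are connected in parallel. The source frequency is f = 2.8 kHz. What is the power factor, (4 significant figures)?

ω = 2πf = 17590 rad/s
X_L = ωL = 316.7 Ω
X_C = 1/(ωC) = 756.9 Ω
Parallel: admittances add. Y = 1/R + 1/(jωL) + jωC
Y = (0.02000 − j0.001837) S
|Y| = 0.02008 S → |Z| = 1/|Y| = 49.79 Ω, ∠Z = −∠Y = 5.247°
cos φ = cos(5.247°) = 0.9958

0.9958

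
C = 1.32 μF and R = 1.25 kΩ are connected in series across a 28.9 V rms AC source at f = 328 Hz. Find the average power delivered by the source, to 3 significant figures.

615 mW

ω = 2πf = 2061 rad/s
X_C = 1/(ωC) = 368 Ω
Z = 1250 − j368 Ω
|Z| = √(1250² + 368²) = 1300 Ω
∠Z = arctan(-368/1250) = -16.4°
I = V/|Z| = 22.2 mA
P = VI cos φ = 28.9 × 0.0222 × cos(-16.4°) = 615 mW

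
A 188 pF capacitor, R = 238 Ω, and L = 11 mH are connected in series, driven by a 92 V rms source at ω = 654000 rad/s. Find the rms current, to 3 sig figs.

X_L = ωL = 7190 Ω
X_C = 1/(ωC) = 8130 Ω
Net reactance X = X_L − X_C = -939 Ω
Z = 238 − j939 Ω
|Z| = √(238² + 939²) = 969 Ω
I = V/|Z| = 92/969 = 94.9 mA

94.9 mA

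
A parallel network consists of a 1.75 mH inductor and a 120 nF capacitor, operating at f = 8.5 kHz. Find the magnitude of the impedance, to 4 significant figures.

ω = 2πf = 53410 rad/s
X_L = ωL = 93.46 Ω
X_C = 1/(ωC) = 156.0 Ω
Parallel: admittances add. Y = 1/(jωL) + jωC
Y = (0 − j0.004291) S
|Y| = 0.004291 S → |Z| = 1/|Y| = 233.1 Ω, ∠Z = −∠Y = 90.00°

233.1 Ω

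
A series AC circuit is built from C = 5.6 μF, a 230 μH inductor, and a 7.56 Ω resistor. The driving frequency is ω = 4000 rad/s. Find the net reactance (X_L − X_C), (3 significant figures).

-43.7 Ω

X_L = ωL = 0.920 Ω
X_C = 1/(ωC) = 44.6 Ω
X = 0.920 − 44.6 = -43.7 Ω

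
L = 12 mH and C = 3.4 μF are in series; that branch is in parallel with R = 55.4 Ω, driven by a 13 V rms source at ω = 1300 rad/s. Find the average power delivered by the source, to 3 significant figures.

3.05 W

X_L = ωL = 15.6 Ω
X_C = 1/(ωC) = 226 Ω
Branch 1: Z₁ = R = 55.4 Ω
Branch 2 (series LC): Z₂ = j(X_L − X_C) = −j211 Ω
Parallel: Z = Z₁Z₂/(Z₁+Z₂), |Z| = 53.6 Ω, ∠Z = -14.7°
I = V/|Z| = 243 mA
P = VI cos φ = 13 × 0.243 × cos(-14.7°) = 3.05 W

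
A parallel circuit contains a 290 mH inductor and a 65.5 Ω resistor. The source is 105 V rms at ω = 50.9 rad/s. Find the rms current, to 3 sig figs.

7.29 A

X_L = ωL = 14.8 Ω
Parallel: admittances add. Y = 1/R + 1/(jωL)
Y = (0.0153 − j0.0677) S
|Y| = 0.0694 S → |Z| = 1/|Y| = 14.4 Ω, ∠Z = −∠Y = 77.3°
I = V/|Z| = 105/14.4 = 7.29 A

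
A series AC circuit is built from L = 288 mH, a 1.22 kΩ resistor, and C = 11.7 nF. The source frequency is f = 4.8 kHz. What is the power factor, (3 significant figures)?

ω = 2πf = 30160 rad/s
X_L = ωL = 8690 Ω
X_C = 1/(ωC) = 2830 Ω
Net reactance X = X_L − X_C = 5850 Ω
Z = 1220 + j5850 Ω
|Z| = √(1220² + 5850²) = 5980 Ω
∠Z = arctan(5850/1220) = 78.2°
cos φ = cos(78.2°) = 0.204

0.204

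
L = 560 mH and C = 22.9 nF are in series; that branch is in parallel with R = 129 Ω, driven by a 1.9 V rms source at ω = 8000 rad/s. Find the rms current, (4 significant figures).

X_L = ωL = 4480 Ω
X_C = 1/(ωC) = 5459 Ω
Branch 1: Z₁ = R = 129.0 Ω
Branch 2 (series LC): Z₂ = j(X_L − X_C) = −j978.5 Ω
Parallel: Z = Z₁Z₂/(Z₁+Z₂), |Z| = 127.9 Ω, ∠Z = -7.510°
I = V/|Z| = 1.9/127.9 = 14.86 mA

14.86 mA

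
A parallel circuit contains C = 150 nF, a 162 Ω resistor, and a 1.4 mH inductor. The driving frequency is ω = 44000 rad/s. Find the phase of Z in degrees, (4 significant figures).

X_L = ωL = 61.60 Ω
X_C = 1/(ωC) = 151.5 Ω
Parallel: admittances add. Y = 1/R + 1/(jωL) + jωC
Y = (0.006173 − j0.009634) S
|Y| = 0.01144 S → |Z| = 1/|Y| = 87.40 Ω, ∠Z = −∠Y = 57.35°

57.35°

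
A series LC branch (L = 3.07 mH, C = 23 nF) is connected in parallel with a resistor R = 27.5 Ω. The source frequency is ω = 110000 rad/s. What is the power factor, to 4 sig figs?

X_L = ωL = 337.7 Ω
X_C = 1/(ωC) = 395.3 Ω
Branch 1: Z₁ = R = 27.50 Ω
Branch 2 (series LC): Z₂ = j(X_L − X_C) = −j57.56 Ω
Parallel: Z = Z₁Z₂/(Z₁+Z₂), |Z| = 24.81 Ω, ∠Z = -25.54°
cos φ = cos(-25.54°) = 0.9023

0.9023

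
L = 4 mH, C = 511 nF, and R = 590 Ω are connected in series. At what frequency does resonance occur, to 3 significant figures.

3.52 kHz

ω₀ = 1/√(LC) = 1/√(0.004 × 5.11e-07) = 22120 rad/s
f₀ = ω₀/(2π) = 3.52 kHz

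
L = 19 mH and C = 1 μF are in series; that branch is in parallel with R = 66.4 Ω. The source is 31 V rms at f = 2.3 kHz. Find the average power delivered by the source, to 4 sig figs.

ω = 2πf = 14450 rad/s
X_L = ωL = 274.6 Ω
X_C = 1/(ωC) = 69.20 Ω
Branch 1: Z₁ = R = 66.40 Ω
Branch 2 (series LC): Z₂ = j(X_L − X_C) = j205.4 Ω
Parallel: Z = Z₁Z₂/(Z₁+Z₂), |Z| = 63.18 Ω, ∠Z = 17.92°
I = V/|Z| = 490.7 mA
P = VI cos φ = 31 × 0.4907 × cos(17.92°) = 14.47 W

14.47 W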